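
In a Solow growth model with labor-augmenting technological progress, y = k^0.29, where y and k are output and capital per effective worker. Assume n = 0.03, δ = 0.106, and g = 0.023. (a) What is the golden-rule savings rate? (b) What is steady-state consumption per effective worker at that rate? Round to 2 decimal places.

Capital per effective worker breaks even when investment replaces (n + g + δ)·k; here n + g + δ = 0.159.
For Cobb-Douglas, s_gold equals capital's share: s_gold = 0.29.
Maximizing c = f(k) − (n+g+δ)·k gives f'(k) = n+g+δ, i.e. 0.29·k^(0.29−1) = 0.159, so k_gold = (0.29/0.159)^(1/0.71) ≈ 2.3313.
y_gold = 2.3313^0.29 ≈ 1.2782; c_gold = (1−0.29)·y_gold ≈ 0.9075.

(a) s_gold = 0.29; (b) c_gold ≈ 0.91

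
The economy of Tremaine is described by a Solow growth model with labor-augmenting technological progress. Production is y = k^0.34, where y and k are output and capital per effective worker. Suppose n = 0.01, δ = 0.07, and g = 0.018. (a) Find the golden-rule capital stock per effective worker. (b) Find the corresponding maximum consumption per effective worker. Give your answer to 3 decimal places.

Capital per effective worker breaks even when investment replaces (n + g + δ)·k; here n + g + δ = 0.098.
Golden rule sets MPK = n+g+δ: 0.34·k^(0.34−1) = 0.098, so k_gold = (0.34/0.098)^(1/0.66) ≈ 6.5851.
y_gold = 6.5851^0.34 ≈ 1.8981; c_gold = y_gold − 0.098·k_gold ≈ 1.2527.

(a) k_gold ≈ 6.585; (b) c_gold ≈ 1.253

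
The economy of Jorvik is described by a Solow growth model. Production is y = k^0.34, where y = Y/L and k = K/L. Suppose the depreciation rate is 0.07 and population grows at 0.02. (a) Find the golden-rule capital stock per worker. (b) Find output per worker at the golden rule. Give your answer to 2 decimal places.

Capital per worker breaks even when investment replaces (n + δ)·k; here n + δ = 0.09.
At the golden rule the marginal product of capital equals n+δ: 0.34·k^(0.34−1) = 0.09. Solving, k_gold = (0.34/0.09)^(1/0.66) ≈ 7.4920.
y_gold = 7.4920^0.34 ≈ 1.9832.

(a) k_gold ≈ 7.49; (b) y_gold ≈ 1.98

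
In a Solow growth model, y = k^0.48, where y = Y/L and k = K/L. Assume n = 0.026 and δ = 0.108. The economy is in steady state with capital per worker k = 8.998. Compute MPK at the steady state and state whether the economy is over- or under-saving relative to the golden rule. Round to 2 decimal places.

under-saving; MPK ≈ 0.15

Break-even investment rate: n + δ = 0.026 + 0.108 = 0.134.
MPK = 0.48·k^(0.48−1) = 0.48·8.998^(-0.52) ≈ 0.1531.
MPK > 0.134, so the economy is dynamically efficient (under-saving).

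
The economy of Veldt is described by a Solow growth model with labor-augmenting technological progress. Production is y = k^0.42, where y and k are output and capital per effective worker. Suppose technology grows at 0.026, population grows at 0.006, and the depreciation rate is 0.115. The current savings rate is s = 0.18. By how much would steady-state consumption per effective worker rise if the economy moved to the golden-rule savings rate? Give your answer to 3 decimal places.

Δc ≈ 0.291

Capital per effective worker breaks even when investment replaces (n + g + δ)·k; here n + g + δ = 0.147.
Current steady state (s = 0.18): k* = (0.18/0.147)^(1/0.58) ≈ 1.4179, y* = 1.4179^0.42 ≈ 1.1580, c* = (1−0.18)·1.1580 ≈ 0.9495.
At the golden rule the marginal product of capital equals n+g+δ: 0.42·k^(0.42−1) = 0.147. Solving, k_gold = (0.42/0.147)^(1/0.58) ≈ 6.1107.
y_gold = 6.1107^0.42 ≈ 2.1387, c_gold = y_gold − 0.147·k_gold ≈ 1.2405.
Gain: Δc = 1.2405 − 0.9495 ≈ 0.2909.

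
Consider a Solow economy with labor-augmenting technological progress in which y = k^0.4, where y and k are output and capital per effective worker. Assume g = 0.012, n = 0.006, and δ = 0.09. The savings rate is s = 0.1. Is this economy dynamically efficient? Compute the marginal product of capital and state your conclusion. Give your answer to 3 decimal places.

n + g + δ = 0.006 + 0.012 + 0.09 = 0.108.
Steady-state k*: s·k^0.4 = 0.108·k gives k* = (0.1/0.108)^(1/0.6) ≈ 0.8796.
MPK = 0.4·0.8796^(-0.6) ≈ 0.4320.
MPK > n+g+δ = 0.108, so the economy is dynamically efficient (under-saving).

dynamically efficient; MPK ≈ 0.432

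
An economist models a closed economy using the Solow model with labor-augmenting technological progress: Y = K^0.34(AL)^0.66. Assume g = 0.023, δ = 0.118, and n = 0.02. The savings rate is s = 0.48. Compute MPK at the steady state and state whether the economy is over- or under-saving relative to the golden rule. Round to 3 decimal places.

over-saving; MPK ≈ 0.114

n + g + δ = 0.02 + 0.023 + 0.118 = 0.161.
Steady-state k*: s·k^0.34 = 0.161·k gives k* = (0.48/0.161)^(1/0.66) ≈ 5.2337.
MPK = 0.34·5.2337^(-0.66) ≈ 0.1140.
MPK < n+g+δ = 0.161, so the economy is dynamically inefficient (over-saving).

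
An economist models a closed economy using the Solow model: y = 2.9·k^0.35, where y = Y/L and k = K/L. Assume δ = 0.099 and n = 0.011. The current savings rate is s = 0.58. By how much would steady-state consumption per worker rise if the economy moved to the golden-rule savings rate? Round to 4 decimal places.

Δc ≈ 0.9473

The effective depreciation rate is n + δ = 0.011 + 0.099 = 0.11.
Current steady state (s = 0.58): k* = (0.58·2.9/0.11)^(1/0.65) ≈ 66.4057, y* = 2.9·66.4057^0.35 ≈ 12.5942, c* = (1−0.58)·12.5942 ≈ 5.2896.
At the golden rule the marginal product of capital equals n+δ: 0.35·2.9·k^(0.35−1) = 0.11. Solving, k_gold = (0.35·2.9/0.11)^(1/0.65) ≈ 30.5301.
y_gold = 2.9·30.5301^0.35 ≈ 9.5952, c_gold = y_gold − 0.11·k_gold ≈ 6.2369.
Gain: Δc = 6.2369 − 5.2896 ≈ 0.9473.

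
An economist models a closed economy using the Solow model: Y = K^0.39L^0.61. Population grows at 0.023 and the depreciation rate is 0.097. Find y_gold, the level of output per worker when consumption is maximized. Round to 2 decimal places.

n + δ = 0.023 + 0.097 = 0.12.
Golden rule sets MPK = n+δ: 0.39·k^(0.39−1) = 0.12, so k_gold = (0.39/0.12)^(1/0.61) ≈ 6.9048.
Output: y_gold = k_gold^0.39 = 6.9048^0.39 ≈ 2.1246.

y_gold ≈ 2.12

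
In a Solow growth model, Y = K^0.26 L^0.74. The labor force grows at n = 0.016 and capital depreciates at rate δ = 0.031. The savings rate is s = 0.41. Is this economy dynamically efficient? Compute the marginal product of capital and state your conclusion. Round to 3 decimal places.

dynamically inefficient; MPK ≈ 0.030

Capital per worker breaks even when investment replaces (n + δ)·k; here n + δ = 0.047.
Steady-state k*: s·k^0.26 = 0.047·k gives k* = (0.41/0.047)^(1/0.74) ≈ 18.6723.
MPK = 0.26·18.6723^(-0.74) ≈ 0.0298.
MPK < n+δ = 0.047, so the economy is dynamically inefficient (over-saving).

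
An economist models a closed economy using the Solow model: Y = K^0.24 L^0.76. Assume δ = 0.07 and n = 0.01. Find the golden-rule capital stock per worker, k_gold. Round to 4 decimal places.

k_gold ≈ 4.2442

Break-even investment rate: n + δ = 0.01 + 0.07 = 0.08.
Setting f'(k) = n+δ gives 0.24·k^(0.24−1) = 0.08, hence k_gold = (0.24/0.08)^(1/0.76) ≈ 4.2442.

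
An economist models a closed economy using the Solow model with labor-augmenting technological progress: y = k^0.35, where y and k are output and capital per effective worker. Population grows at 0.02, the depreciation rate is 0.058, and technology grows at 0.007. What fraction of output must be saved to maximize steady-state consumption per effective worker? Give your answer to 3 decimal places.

The effective depreciation rate is n + g + δ = 0.02 + 0.007 + 0.058 = 0.085.
At the golden rule MPK = n+g+δ, and in any Cobb-Douglas steady state s = (n+g+δ)·k/y = MPK·k/y = capital's share 0.35.

s_gold = 0.350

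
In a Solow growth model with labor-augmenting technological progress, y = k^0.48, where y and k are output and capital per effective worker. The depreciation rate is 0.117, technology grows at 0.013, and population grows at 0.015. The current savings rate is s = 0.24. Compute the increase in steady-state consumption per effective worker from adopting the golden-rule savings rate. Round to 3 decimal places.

Δc ≈ 0.360

n + g + δ = 0.015 + 0.013 + 0.117 = 0.145.
Current steady state (s = 0.24): k* = (0.24/0.145)^(1/0.52) ≈ 2.6354, y* = 2.6354^0.48 ≈ 1.5922, c* = (1−0.24)·1.5922 ≈ 1.2101.
Golden rule sets MPK = n+g+δ: 0.48·k^(0.48−1) = 0.145, so k_gold = (0.48/0.145)^(1/0.52) ≈ 9.9944.
y_gold = 9.9944^0.48 ≈ 3.0191, c_gold = y_gold − 0.145·k_gold ≈ 1.5700.
Gain: Δc = 1.5700 − 1.2101 ≈ 0.3598.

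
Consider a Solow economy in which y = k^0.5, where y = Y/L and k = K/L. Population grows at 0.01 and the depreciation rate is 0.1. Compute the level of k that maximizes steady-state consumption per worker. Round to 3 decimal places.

k_gold ≈ 20.661

The effective depreciation rate is n + δ = 0.01 + 0.1 = 0.11.
Golden rule sets MPK = n+δ: 0.5·k^(0.5−1) = 0.11, so k_gold = (0.5/0.11)^(1/0.5) ≈ 20.6612.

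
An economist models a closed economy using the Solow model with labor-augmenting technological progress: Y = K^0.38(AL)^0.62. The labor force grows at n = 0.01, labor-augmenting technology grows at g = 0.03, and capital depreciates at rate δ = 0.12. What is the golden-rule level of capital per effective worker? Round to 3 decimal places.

Break-even investment rate: n + g + δ = 0.01 + 0.03 + 0.12 = 0.16.
At the golden rule the marginal product of capital equals n+g+δ: 0.38·k^(0.38−1) = 0.16. Solving, k_gold = (0.38/0.16)^(1/0.62) ≈ 4.0356.

k_gold ≈ 4.036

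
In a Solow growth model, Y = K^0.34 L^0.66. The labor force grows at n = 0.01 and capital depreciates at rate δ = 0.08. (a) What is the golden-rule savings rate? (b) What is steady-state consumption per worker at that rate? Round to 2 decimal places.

n + δ = 0.01 + 0.08 = 0.09.
For Cobb-Douglas, s_gold equals capital's share: s_gold = 0.34.
Setting f'(k) = n+δ gives 0.34·k^(0.34−1) = 0.09, hence k_gold = (0.34/0.09)^(1/0.66) ≈ 7.4920.
y_gold = 7.4920^0.34 ≈ 1.9832; c_gold = (1−0.34)·y_gold ≈ 1.3089.

(a) s_gold = 0.34; (b) c_gold ≈ 1.31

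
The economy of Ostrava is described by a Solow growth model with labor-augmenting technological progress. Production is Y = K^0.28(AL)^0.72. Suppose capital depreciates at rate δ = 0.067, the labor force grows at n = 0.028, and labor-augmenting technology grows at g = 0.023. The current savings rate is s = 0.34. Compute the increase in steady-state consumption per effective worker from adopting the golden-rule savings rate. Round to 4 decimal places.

Δc ≈ 0.0115

n + g + δ = 0.028 + 0.023 + 0.067 = 0.118.
Current steady state (s = 0.34): k* = (0.34/0.118)^(1/0.72) ≈ 4.3484, y* = 4.3484^0.28 ≈ 1.5091, c* = (1−0.34)·1.5091 ≈ 0.9960.
Golden rule sets MPK = n+g+δ: 0.28·k^(0.28−1) = 0.118, so k_gold = (0.28/0.118)^(1/0.72) ≈ 3.3206.
y_gold = 3.3206^0.28 ≈ 1.3994, c_gold = y_gold − 0.118·k_gold ≈ 1.0076.
Gain: Δc = 1.0076 − 0.9960 ≈ 0.0115.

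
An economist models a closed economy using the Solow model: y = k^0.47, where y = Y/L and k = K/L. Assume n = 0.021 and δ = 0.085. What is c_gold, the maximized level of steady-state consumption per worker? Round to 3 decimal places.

n + δ = 0.021 + 0.085 = 0.106.
Maximizing c = f(k) − (n+δ)·k gives f'(k) = n+δ, i.e. 0.47·k^(0.47−1) = 0.106, so k_gold = (0.47/0.106)^(1/0.53) ≈ 16.6097.
y_gold = 16.6097^0.47 ≈ 3.7460.
c_gold = y_gold − (n+δ)·k_gold = 3.7460 − 0.106·16.6097 ≈ 1.9854.

c_gold ≈ 1.985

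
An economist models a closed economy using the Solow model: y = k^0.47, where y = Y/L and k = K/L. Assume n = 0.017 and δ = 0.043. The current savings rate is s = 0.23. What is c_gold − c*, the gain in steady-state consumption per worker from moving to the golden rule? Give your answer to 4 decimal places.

Δc ≈ 0.7535

Break-even investment rate: n + δ = 0.017 + 0.043 = 0.06.
Current steady state (s = 0.23): k* = (0.23/0.06)^(1/0.53) ≈ 12.6208, y* = 12.6208^0.47 ≈ 3.2924, c* = (1−0.23)·3.2924 ≈ 2.5351.
Setting f'(k) = n+δ gives 0.47·k^(0.47−1) = 0.06, hence k_gold = (0.47/0.06)^(1/0.53) ≈ 48.6062.
y_gold = 48.6062^0.47 ≈ 6.2050, c_gold = y_gold − 0.06·k_gold ≈ 3.2887.
Gain: Δc = 3.2887 − 2.5351 ≈ 0.7535.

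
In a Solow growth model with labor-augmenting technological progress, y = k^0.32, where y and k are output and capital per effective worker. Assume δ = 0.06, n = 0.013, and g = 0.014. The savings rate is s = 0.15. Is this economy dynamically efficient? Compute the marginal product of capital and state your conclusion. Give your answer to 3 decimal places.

dynamically efficient; MPK ≈ 0.186

Break-even investment rate: n + g + δ = 0.013 + 0.014 + 0.06 = 0.087.
Steady-state k*: s·k^0.32 = 0.087·k gives k* = (0.15/0.087)^(1/0.68) ≈ 2.2279.
MPK = 0.32·2.2279^(-0.68) ≈ 0.1856.
MPK > n+g+δ = 0.087, so the economy is dynamically efficient (under-saving).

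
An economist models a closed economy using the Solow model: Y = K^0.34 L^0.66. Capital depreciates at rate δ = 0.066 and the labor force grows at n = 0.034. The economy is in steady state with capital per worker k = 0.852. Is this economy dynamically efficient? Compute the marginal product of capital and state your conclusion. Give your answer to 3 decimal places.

Break-even investment rate: n + δ = 0.034 + 0.066 = 0.1.
MPK = 0.34·k^(0.34−1) = 0.34·0.852^(-0.66) ≈ 0.3779.
MPK > 0.1, so the economy is dynamically efficient (under-saving).

dynamically efficient; MPK ≈ 0.378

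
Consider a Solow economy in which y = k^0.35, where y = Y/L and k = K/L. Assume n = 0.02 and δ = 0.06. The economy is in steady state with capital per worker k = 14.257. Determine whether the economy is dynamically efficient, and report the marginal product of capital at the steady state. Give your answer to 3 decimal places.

dynamically inefficient; MPK ≈ 0.062

Capital per worker breaks even when investment replaces (n + δ)·k; here n + δ = 0.08.
MPK = 0.35·k^(0.35−1) = 0.35·14.257^(-0.65) ≈ 0.0622.
MPK < 0.08, so the economy is dynamically inefficient (over-saving).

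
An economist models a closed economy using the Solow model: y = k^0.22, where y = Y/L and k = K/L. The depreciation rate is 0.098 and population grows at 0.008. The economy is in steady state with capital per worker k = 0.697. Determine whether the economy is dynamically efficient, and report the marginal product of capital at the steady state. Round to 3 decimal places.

dynamically efficient; MPK ≈ 0.292

n + δ = 0.008 + 0.098 = 0.106.
MPK = 0.22·k^(0.22−1) = 0.22·0.697^(-0.78) ≈ 0.2915.
MPK > 0.106, so the economy is dynamically efficient (under-saving).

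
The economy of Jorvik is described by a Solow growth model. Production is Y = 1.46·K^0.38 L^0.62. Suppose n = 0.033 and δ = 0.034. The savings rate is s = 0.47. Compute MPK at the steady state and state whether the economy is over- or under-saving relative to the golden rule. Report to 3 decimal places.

n + δ = 0.033 + 0.034 = 0.067.
Steady-state k*: s·A·k^0.38 = 0.067·k gives k* = (0.47·1.46/0.067)^(1/0.62) ≈ 42.6225.
MPK = 0.38·1.46·42.6225^(-0.62) ≈ 0.0542.
MPK < n+δ = 0.067, so the economy is dynamically inefficient (over-saving).

over-saving; MPK ≈ 0.054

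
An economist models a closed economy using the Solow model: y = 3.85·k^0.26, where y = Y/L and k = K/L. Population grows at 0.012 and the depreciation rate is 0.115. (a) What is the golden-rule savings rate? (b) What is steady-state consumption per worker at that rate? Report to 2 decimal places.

(a) s_gold = 0.26; (b) c_gold ≈ 5.88

n + δ = 0.012 + 0.115 = 0.127.
For Cobb-Douglas, s_gold equals capital's share: s_gold = 0.26.
Setting f'(k) = n+δ gives 0.26·3.85·k^(0.26−1) = 0.127, hence k_gold = (0.26·3.85/0.127)^(1/0.74) ≈ 16.2803.
y_gold = 3.85·16.2803^0.26 ≈ 7.9523; c_gold = (1−0.26)·y_gold ≈ 5.8847.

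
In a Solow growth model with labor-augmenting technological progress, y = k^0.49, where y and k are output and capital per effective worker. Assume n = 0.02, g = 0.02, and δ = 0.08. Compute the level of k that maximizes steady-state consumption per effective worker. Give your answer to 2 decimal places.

k_gold ≈ 15.78

Capital per effective worker breaks even when investment replaces (n + g + δ)·k; here n + g + δ = 0.12.
At the golden rule the marginal product of capital equals n+g+δ: 0.49·k^(0.49−1) = 0.12. Solving, k_gold = (0.49/0.12)^(1/0.51) ≈ 15.7786.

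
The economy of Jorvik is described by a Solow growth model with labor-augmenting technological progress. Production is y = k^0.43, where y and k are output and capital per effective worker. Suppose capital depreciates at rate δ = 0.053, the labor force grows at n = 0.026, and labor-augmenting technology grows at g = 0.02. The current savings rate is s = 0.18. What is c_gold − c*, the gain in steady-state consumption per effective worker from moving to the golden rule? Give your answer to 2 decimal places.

Δc ≈ 0.44

n + g + δ = 0.026 + 0.02 + 0.053 = 0.099.
Current steady state (s = 0.18): k* = (0.18/0.099)^(1/0.57) ≈ 2.8543, y* = 2.8543^0.43 ≈ 1.5699, c* = (1−0.18)·1.5699 ≈ 1.2873.
Golden rule sets MPK = n+g+δ: 0.43·k^(0.43−1) = 0.099, so k_gold = (0.43/0.099)^(1/0.57) ≈ 13.1524.
y_gold = 13.1524^0.43 ≈ 3.0281, c_gold = y_gold − 0.099·k_gold ≈ 1.7260.
Gain: Δc = 1.7260 − 1.2873 ≈ 0.4387.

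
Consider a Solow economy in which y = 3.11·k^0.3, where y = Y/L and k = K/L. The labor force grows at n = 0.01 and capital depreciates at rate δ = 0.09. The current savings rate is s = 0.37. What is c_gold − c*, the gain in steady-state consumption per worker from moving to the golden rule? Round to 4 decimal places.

The effective depreciation rate is n + δ = 0.01 + 0.09 = 0.1.
Current steady state (s = 0.37): k* = (0.37·3.11/0.1)^(1/0.7) ≈ 32.7839, y* = 3.11·32.7839^0.3 ≈ 8.8605, c* = (1−0.37)·8.8605 ≈ 5.5821.
At the golden rule the marginal product of capital equals n+δ: 0.3·3.11·k^(0.3−1) = 0.1. Solving, k_gold = (0.3·3.11/0.1)^(1/0.7) ≈ 24.2966.
y_gold = 3.11·24.2966^0.3 ≈ 8.0989, c_gold = y_gold − 0.1·k_gold ≈ 5.6692.
Gain: Δc = 5.6692 − 5.5821 ≈ 0.0871.

Δc ≈ 0.0871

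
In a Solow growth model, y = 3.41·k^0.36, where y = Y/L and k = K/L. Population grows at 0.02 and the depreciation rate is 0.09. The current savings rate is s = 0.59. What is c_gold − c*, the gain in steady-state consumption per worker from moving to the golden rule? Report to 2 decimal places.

Capital per worker breaks even when investment replaces (n + δ)·k; here n + δ = 0.11.
Current steady state (s = 0.59): k* = (0.59·3.41/0.11)^(1/0.64) ≈ 93.8013, y* = 3.41·93.8013^0.36 ≈ 17.4884, c* = (1−0.59)·17.4884 ≈ 7.1702.
At the golden rule the marginal product of capital equals n+δ: 0.36·3.41·k^(0.36−1) = 0.11. Solving, k_gold = (0.36·3.41/0.11)^(1/0.64) ≈ 43.3486.
y_gold = 3.41·43.3486^0.36 ≈ 13.2454, c_gold = y_gold − 0.11·k_gold ≈ 8.4771.
Gain: Δc = 8.4771 − 7.1702 ≈ 1.3068.

Δc ≈ 1.31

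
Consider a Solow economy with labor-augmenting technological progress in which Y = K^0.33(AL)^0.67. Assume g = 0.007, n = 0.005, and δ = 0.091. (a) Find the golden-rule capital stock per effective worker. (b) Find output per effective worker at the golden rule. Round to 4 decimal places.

(a) k_gold ≈ 5.6851; (b) y_gold ≈ 1.7745

The effective depreciation rate is n + g + δ = 0.005 + 0.007 + 0.091 = 0.103.
At the golden rule the marginal product of capital equals n+g+δ: 0.33·k^(0.33−1) = 0.103. Solving, k_gold = (0.33/0.103)^(1/0.67) ≈ 5.6851.
y_gold = 5.6851^0.33 ≈ 1.7745.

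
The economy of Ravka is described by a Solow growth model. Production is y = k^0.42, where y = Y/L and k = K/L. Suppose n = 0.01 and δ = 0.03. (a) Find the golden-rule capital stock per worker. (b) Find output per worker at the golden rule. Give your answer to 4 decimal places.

(a) k_gold ≈ 57.6330; (b) y_gold ≈ 5.4889

n + δ = 0.01 + 0.03 = 0.04.
Golden rule sets MPK = n+δ: 0.42·k^(0.42−1) = 0.04, so k_gold = (0.42/0.04)^(1/0.58) ≈ 57.6330.
y_gold = 57.6330^0.42 ≈ 5.4889.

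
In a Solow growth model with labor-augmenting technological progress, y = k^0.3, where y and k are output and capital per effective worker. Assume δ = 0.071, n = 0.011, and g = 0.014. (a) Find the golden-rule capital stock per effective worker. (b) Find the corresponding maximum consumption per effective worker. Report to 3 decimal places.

Capital per effective worker breaks even when investment replaces (n + g + δ)·k; here n + g + δ = 0.096.
Golden rule sets MPK = n+g+δ: 0.3·k^(0.3−1) = 0.096, so k_gold = (0.3/0.096)^(1/0.7) ≈ 5.0925.
y_gold = 5.0925^0.3 ≈ 1.6296; c_gold = y_gold − 0.096·k_gold ≈ 1.1407.

(a) k_gold ≈ 5.092; (b) c_gold ≈ 1.141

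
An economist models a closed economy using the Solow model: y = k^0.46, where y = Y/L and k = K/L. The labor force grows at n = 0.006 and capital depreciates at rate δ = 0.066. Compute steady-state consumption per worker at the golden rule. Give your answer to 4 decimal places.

Capital per worker breaks even when investment replaces (n + δ)·k; here n + δ = 0.072.
Maximizing c = f(k) − (n+δ)·k gives f'(k) = n+δ, i.e. 0.46·k^(0.46−1) = 0.072, so k_gold = (0.46/0.072)^(1/0.54) ≈ 31.0119.
y_gold = 31.0119^0.46 ≈ 4.8540.
c_gold = y_gold − (n+δ)·k_gold = 4.8540 − 0.072·31.0119 ≈ 2.6212.

c_gold ≈ 2.6212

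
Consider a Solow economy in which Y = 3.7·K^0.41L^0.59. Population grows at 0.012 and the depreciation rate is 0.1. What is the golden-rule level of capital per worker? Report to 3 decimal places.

k_gold ≈ 82.842

Capital per worker breaks even when investment replaces (n + δ)·k; here n + δ = 0.112.
At the golden rule the marginal product of capital equals n+δ: 0.41·3.7·k^(0.41−1) = 0.112. Solving, k_gold = (0.41·3.7/0.112)^(1/0.59) ≈ 82.8419.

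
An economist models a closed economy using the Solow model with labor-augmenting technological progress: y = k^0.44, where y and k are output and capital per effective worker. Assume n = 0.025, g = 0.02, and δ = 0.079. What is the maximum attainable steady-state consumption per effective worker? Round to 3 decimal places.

Break-even investment rate: n + g + δ = 0.025 + 0.02 + 0.079 = 0.124.
Maximizing c = f(k) − (n+g+δ)·k gives f'(k) = n+g+δ, i.e. 0.44·k^(0.44−1) = 0.124, so k_gold = (0.44/0.124)^(1/0.56) ≈ 9.5984.
y_gold = 9.5984^0.44 ≈ 2.7050.
c_gold = y_gold − (n+g+δ)·k_gold = 2.7050 − 0.124·9.5984 ≈ 1.5148.

c_gold ≈ 1.515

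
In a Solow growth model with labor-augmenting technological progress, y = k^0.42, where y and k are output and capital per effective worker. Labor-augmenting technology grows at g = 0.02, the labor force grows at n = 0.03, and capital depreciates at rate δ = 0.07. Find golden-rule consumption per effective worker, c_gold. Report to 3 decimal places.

The effective depreciation rate is n + g + δ = 0.03 + 0.02 + 0.07 = 0.12.
Setting f'(k) = n+g+δ gives 0.42·k^(0.42−1) = 0.12, hence k_gold = (0.42/0.12)^(1/0.58) ≈ 8.6706.
y_gold = 8.6706^0.42 ≈ 2.4773.
c_gold = y_gold − (n+g+δ)·k_gold = 2.4773 − 0.12·8.6706 ≈ 1.4368.

c_gold ≈ 1.437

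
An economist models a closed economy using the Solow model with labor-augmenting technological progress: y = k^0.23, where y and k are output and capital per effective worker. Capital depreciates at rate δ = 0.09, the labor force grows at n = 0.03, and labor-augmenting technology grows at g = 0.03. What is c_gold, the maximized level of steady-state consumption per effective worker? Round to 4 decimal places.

The effective depreciation rate is n + g + δ = 0.03 + 0.03 + 0.09 = 0.15.
Setting f'(k) = n+g+δ gives 0.23·k^(0.23−1) = 0.15, hence k_gold = (0.23/0.15)^(1/0.77) ≈ 1.7422.
y_gold = 1.7422^0.23 ≈ 1.1362.
c_gold = y_gold − (n+g+δ)·k_gold = 1.1362 − 0.15·1.7422 ≈ 0.8749.

c_gold ≈ 0.8749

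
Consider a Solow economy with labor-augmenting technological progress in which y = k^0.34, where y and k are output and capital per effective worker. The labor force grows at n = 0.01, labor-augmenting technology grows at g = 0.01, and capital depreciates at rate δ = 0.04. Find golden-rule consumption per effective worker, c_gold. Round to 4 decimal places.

Break-even investment rate: n + g + δ = 0.01 + 0.01 + 0.04 = 0.06.
At the golden rule the marginal product of capital equals n+g+δ: 0.34·k^(0.34−1) = 0.06. Solving, k_gold = (0.34/0.06)^(1/0.66) ≈ 13.8486.
y_gold = 13.8486^0.34 ≈ 2.4439.
c_gold = y_gold − (n+g+δ)·k_gold = 2.4439 − 0.06·13.8486 ≈ 1.6130.

c_gold ≈ 1.6130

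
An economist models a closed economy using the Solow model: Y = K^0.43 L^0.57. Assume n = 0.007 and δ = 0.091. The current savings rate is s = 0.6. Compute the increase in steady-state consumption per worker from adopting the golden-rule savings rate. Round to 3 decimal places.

Break-even investment rate: n + δ = 0.007 + 0.091 = 0.098.
Current steady state (s = 0.6): k* = (0.6/0.098)^(1/0.57) ≈ 24.0199, y* = 24.0199^0.43 ≈ 3.9232, c* = (1−0.6)·3.9232 ≈ 1.5693.
Golden rule sets MPK = n+δ: 0.43·k^(0.43−1) = 0.098, so k_gold = (0.43/0.098)^(1/0.57) ≈ 13.3888.
y_gold = 13.3888^0.43 ≈ 3.0514, c_gold = y_gold − 0.098·k_gold ≈ 1.7393.
Gain: Δc = 1.7393 − 1.5693 ≈ 0.1700.

Δc ≈ 0.170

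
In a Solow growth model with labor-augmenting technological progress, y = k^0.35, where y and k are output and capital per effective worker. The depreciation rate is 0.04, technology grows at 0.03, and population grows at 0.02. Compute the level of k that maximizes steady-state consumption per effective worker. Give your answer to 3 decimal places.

Capital per effective worker breaks even when investment replaces (n + g + δ)·k; here n + g + δ = 0.09.
At the golden rule the marginal product of capital equals n+g+δ: 0.35·k^(0.35−1) = 0.09. Solving, k_gold = (0.35/0.09)^(1/0.65) ≈ 8.0802.

k_gold ≈ 8.080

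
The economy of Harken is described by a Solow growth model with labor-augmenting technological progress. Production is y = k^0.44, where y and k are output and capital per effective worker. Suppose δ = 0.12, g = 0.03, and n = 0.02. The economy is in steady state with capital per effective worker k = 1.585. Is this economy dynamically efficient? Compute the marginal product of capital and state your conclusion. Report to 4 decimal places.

dynamically efficient; MPK ≈ 0.3400

Break-even investment rate: n + g + δ = 0.02 + 0.03 + 0.12 = 0.17.
MPK = 0.44·k^(0.44−1) = 0.44·1.585^(-0.56) ≈ 0.3400.
MPK > 0.17, so the economy is dynamically efficient (under-saving).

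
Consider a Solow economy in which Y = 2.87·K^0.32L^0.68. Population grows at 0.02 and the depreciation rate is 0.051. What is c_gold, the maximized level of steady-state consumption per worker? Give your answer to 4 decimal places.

Capital per worker breaks even when investment replaces (n + δ)·k; here n + δ = 0.071.
Setting f'(k) = n+δ gives 0.32·2.87·k^(0.32−1) = 0.071, hence k_gold = (0.32·2.87/0.071)^(1/0.68) ≈ 43.1480.
y_gold = 2.87·43.1480^0.32 ≈ 9.5735.
c_gold = y_gold − (n+δ)·k_gold = 9.5735 − 0.071·43.1480 ≈ 6.5100.

c_gold ≈ 6.5100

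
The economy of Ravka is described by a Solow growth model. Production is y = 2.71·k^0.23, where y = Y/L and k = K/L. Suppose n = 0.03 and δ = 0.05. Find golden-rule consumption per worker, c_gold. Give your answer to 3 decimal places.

c_gold ≈ 3.853

Break-even investment rate: n + δ = 0.03 + 0.05 = 0.08.
Golden rule sets MPK = n+δ: 0.23·2.71·k^(0.23−1) = 0.08, so k_gold = (0.23·2.71/0.08)^(1/0.77) ≈ 14.3857.
y_gold = 2.71·14.3857^0.23 ≈ 5.0037.
c_gold = y_gold − (n+δ)·k_gold = 5.0037 − 0.08·14.3857 ≈ 3.8529.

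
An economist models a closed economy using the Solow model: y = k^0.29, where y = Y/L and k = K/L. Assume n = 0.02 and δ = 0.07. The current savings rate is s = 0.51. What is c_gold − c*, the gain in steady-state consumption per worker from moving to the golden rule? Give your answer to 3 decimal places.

Δc ≈ 0.150

The effective depreciation rate is n + δ = 0.02 + 0.07 = 0.09.
Current steady state (s = 0.51): k* = (0.51/0.09)^(1/0.71) ≈ 11.5087, y* = 11.5087^0.29 ≈ 2.0309, c* = (1−0.51)·2.0309 ≈ 0.9952.
Maximizing c = f(k) − (n+δ)·k gives f'(k) = n+δ, i.e. 0.29·k^(0.29−1) = 0.09, so k_gold = (0.29/0.09)^(1/0.71) ≈ 5.1965.
y_gold = 5.1965^0.29 ≈ 1.6127, c_gold = y_gold − 0.09·k_gold ≈ 1.1450.
Gain: Δc = 1.1450 − 0.9952 ≈ 0.1499.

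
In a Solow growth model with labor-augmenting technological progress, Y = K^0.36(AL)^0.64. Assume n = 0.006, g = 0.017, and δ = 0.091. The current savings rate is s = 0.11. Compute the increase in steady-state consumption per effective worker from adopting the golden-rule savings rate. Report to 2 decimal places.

Δc ≈ 0.35

n + g + δ = 0.006 + 0.017 + 0.091 = 0.114.
Current steady state (s = 0.11): k* = (0.11/0.114)^(1/0.64) ≈ 0.9457, y* = 0.9457^0.36 ≈ 0.9801, c* = (1−0.11)·0.9801 ≈ 0.8723.
Setting f'(k) = n+g+δ gives 0.36·k^(0.36−1) = 0.114, hence k_gold = (0.36/0.114)^(1/0.64) ≈ 6.0299.
y_gold = 6.0299^0.36 ≈ 1.9095, c_gold = y_gold − 0.114·k_gold ≈ 1.2221.
Gain: Δc = 1.2221 − 0.8723 ≈ 0.3498.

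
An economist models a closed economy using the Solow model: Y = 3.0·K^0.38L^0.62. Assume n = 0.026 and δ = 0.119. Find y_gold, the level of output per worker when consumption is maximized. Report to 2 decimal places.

y_gold ≈ 10.62

Break-even investment rate: n + δ = 0.026 + 0.119 = 0.145.
Golden rule sets MPK = n+δ: 0.38·3.0·k^(0.38−1) = 0.145, so k_gold = (0.38·3.0/0.145)^(1/0.62) ≈ 27.8237.
Output: y_gold = 3.0·k_gold^0.38 = 3.0·27.8237^0.38 ≈ 10.6169.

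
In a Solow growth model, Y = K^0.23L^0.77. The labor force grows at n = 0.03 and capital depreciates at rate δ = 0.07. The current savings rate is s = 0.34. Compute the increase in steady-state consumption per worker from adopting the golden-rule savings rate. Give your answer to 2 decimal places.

Δc ≈ 0.04

Capital per worker breaks even when investment replaces (n + δ)·k; here n + δ = 0.1.
Current steady state (s = 0.34): k* = (0.34/0.1)^(1/0.77) ≈ 4.9004, y* = 4.9004^0.23 ≈ 1.4413, c* = (1−0.34)·1.4413 ≈ 0.9513.
At the golden rule the marginal product of capital equals n+δ: 0.23·k^(0.23−1) = 0.1. Solving, k_gold = (0.23/0.1)^(1/0.77) ≈ 2.9497.
y_gold = 2.9497^0.23 ≈ 1.2825, c_gold = y_gold − 0.1·k_gold ≈ 0.9875.
Gain: Δc = 0.9875 − 0.9513 ≈ 0.0362.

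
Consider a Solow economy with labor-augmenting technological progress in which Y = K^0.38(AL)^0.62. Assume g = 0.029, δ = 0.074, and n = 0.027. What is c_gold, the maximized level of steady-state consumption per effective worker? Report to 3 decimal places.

n + g + δ = 0.027 + 0.029 + 0.074 = 0.13.
Setting f'(k) = n+g+δ gives 0.38·k^(0.38−1) = 0.13, hence k_gold = (0.38/0.13)^(1/0.62) ≈ 5.6410.
y_gold = 5.6410^0.38 ≈ 1.9298.
c_gold = y_gold − (n+g+δ)·k_gold = 1.9298 − 0.13·5.6410 ≈ 1.1965.

c_gold ≈ 1.196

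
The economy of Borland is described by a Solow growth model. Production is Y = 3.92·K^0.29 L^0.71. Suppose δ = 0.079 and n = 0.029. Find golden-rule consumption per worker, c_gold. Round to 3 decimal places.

Capital per worker breaks even when investment replaces (n + δ)·k; here n + δ = 0.108.
Maximizing c = f(k) − (n+δ)·k gives f'(k) = n+δ, i.e. 0.29·3.92·k^(0.29−1) = 0.108, so k_gold = (0.29·3.92/0.108)^(1/0.71) ≈ 27.5298.
y_gold = 3.92·27.5298^0.29 ≈ 10.2525.
c_gold = y_gold − (n+δ)·k_gold = 10.2525 − 0.108·27.5298 ≈ 7.2793.

c_gold ≈ 7.279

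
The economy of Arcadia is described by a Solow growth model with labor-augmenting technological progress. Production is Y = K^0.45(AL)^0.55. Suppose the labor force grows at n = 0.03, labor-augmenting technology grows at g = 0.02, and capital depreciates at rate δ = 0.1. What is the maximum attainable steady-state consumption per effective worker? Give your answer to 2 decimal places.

c_gold ≈ 1.35

n + g + δ = 0.03 + 0.02 + 0.1 = 0.15.
At the golden rule the marginal product of capital equals n+g+δ: 0.45·k^(0.45−1) = 0.15. Solving, k_gold = (0.45/0.15)^(1/0.55) ≈ 7.3704.
y_gold = 7.3704^0.45 ≈ 2.4568.
c_gold = y_gold − (n+g+δ)·k_gold = 2.4568 − 0.15·7.3704 ≈ 1.3512.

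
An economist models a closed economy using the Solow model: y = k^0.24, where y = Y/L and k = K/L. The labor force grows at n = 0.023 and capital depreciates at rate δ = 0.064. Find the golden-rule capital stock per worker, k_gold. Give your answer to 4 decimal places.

Capital per worker breaks even when investment replaces (n + δ)·k; here n + δ = 0.087.
Setting f'(k) = n+δ gives 0.24·k^(0.24−1) = 0.087, hence k_gold = (0.24/0.087)^(1/0.76) ≈ 3.8007.

k_gold ≈ 3.8007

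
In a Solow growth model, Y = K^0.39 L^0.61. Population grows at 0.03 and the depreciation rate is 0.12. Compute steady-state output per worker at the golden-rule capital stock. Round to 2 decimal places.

y_gold ≈ 1.84

Capital per worker breaks even when investment replaces (n + δ)·k; here n + δ = 0.15.
Maximizing c = f(k) − (n+δ)·k gives f'(k) = n+δ, i.e. 0.39·k^(0.39−1) = 0.15, so k_gold = (0.39/0.15)^(1/0.61) ≈ 4.7894.
Output: y_gold = k_gold^0.39 = 4.7894^0.39 ≈ 1.8421.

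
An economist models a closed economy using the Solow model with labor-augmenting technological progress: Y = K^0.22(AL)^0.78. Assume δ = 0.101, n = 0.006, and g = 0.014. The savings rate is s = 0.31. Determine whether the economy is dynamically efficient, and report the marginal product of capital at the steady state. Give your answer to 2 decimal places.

dynamically inefficient; MPK ≈ 0.09

n + g + δ = 0.006 + 0.014 + 0.101 = 0.121.
Steady-state k*: s·k^0.22 = 0.121·k gives k* = (0.31/0.121)^(1/0.78) ≈ 3.3405.
MPK = 0.22·3.3405^(-0.78) ≈ 0.0859.
MPK < n+g+δ = 0.121, so the economy is dynamically inefficient (over-saving).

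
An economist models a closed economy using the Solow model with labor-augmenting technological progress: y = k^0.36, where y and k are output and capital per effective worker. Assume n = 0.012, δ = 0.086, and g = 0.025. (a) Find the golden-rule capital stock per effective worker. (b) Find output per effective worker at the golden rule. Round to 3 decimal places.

(a) k_gold ≈ 5.355; (b) y_gold ≈ 1.830

Break-even investment rate: n + g + δ = 0.012 + 0.025 + 0.086 = 0.123.
Golden rule sets MPK = n+g+δ: 0.36·k^(0.36−1) = 0.123, so k_gold = (0.36/0.123)^(1/0.64) ≈ 5.3548.
y_gold = 5.3548^0.36 ≈ 1.8296.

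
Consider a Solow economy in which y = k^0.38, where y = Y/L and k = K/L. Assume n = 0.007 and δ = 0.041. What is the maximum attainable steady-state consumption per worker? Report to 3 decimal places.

c_gold ≈ 2.203

Capital per worker breaks even when investment replaces (n + δ)·k; here n + δ = 0.048.
Golden rule sets MPK = n+δ: 0.38·k^(0.38−1) = 0.048, so k_gold = (0.38/0.048)^(1/0.62) ≈ 28.1360.
y_gold = 28.1360^0.38 ≈ 3.5540.
c_gold = y_gold − (n+δ)·k_gold = 3.5540 − 0.048·28.1360 ≈ 2.2035.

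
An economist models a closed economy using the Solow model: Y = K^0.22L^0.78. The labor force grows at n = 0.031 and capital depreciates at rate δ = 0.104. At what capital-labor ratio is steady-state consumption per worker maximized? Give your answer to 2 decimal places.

k_gold ≈ 1.87

n + δ = 0.031 + 0.104 = 0.135.
Maximizing c = f(k) − (n+δ)·k gives f'(k) = n+δ, i.e. 0.22·k^(0.22−1) = 0.135, so k_gold = (0.22/0.135)^(1/0.78) ≈ 1.8703.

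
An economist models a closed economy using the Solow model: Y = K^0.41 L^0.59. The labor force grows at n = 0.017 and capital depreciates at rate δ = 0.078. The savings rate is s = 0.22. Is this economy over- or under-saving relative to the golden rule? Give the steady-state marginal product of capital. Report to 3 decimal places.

under-saving; MPK ≈ 0.177

n + δ = 0.017 + 0.078 = 0.095.
Steady-state k*: s·k^0.41 = 0.095·k gives k* = (0.22/0.095)^(1/0.59) ≈ 4.1508.
MPK = 0.41·4.1508^(-0.59) ≈ 0.1770.
MPK > n+δ = 0.095, so the economy is dynamically efficient (under-saving).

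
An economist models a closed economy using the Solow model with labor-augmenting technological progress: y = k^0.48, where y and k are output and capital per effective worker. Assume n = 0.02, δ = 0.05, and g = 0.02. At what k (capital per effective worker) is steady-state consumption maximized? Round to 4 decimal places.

The effective depreciation rate is n + g + δ = 0.02 + 0.02 + 0.05 = 0.09.
Golden rule sets MPK = n+g+δ: 0.48·k^(0.48−1) = 0.09, so k_gold = (0.48/0.09)^(1/0.52) ≈ 25.0077.

k_gold ≈ 25.0077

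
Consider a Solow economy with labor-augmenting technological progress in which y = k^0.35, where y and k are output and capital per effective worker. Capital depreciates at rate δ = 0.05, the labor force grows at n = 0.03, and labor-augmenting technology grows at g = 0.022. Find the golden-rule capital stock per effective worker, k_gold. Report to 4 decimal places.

k_gold ≈ 6.6649

The effective depreciation rate is n + g + δ = 0.03 + 0.022 + 0.05 = 0.102.
Setting f'(k) = n+g+δ gives 0.35·k^(0.35−1) = 0.102, hence k_gold = (0.35/0.102)^(1/0.65) ≈ 6.6649.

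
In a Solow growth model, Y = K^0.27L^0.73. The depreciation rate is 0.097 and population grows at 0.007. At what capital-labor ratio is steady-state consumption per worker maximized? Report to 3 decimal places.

n + δ = 0.007 + 0.097 = 0.104.
At the golden rule the marginal product of capital equals n+δ: 0.27·k^(0.27−1) = 0.104. Solving, k_gold = (0.27/0.104)^(1/0.73) ≈ 3.6947.

k_gold ≈ 3.695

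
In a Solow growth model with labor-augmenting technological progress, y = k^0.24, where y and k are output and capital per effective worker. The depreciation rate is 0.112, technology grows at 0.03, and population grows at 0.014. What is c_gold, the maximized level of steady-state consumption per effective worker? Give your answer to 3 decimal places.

c_gold ≈ 0.871

The effective depreciation rate is n + g + δ = 0.014 + 0.03 + 0.112 = 0.156.
Setting f'(k) = n+g+δ gives 0.24·k^(0.24−1) = 0.156, hence k_gold = (0.24/0.156)^(1/0.76) ≈ 1.7627.
y_gold = 1.7627^0.24 ≈ 1.1457.
c_gold = y_gold − (n+g+δ)·k_gold = 1.1457 − 0.156·1.7627 ≈ 0.8708.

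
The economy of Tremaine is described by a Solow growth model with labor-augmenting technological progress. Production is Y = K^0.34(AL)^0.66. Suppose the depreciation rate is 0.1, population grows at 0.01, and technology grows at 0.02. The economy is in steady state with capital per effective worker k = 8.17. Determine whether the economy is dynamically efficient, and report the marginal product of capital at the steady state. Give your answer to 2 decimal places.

Capital per effective worker breaks even when investment replaces (n + g + δ)·k; here n + g + δ = 0.13.
MPK = 0.34·k^(0.34−1) = 0.34·8.17^(-0.66) ≈ 0.0850.
MPK < 0.13, so the economy is dynamically inefficient (over-saving).

dynamically inefficient; MPK ≈ 0.08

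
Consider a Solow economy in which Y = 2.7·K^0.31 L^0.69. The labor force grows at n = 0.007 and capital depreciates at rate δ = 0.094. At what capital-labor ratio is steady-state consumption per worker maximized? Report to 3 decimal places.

Capital per worker breaks even when investment replaces (n + δ)·k; here n + δ = 0.101.
Setting f'(k) = n+δ gives 0.31·2.7·k^(0.31−1) = 0.101, hence k_gold = (0.31·2.7/0.101)^(1/0.69) ≈ 21.4299.

k_gold ≈ 21.430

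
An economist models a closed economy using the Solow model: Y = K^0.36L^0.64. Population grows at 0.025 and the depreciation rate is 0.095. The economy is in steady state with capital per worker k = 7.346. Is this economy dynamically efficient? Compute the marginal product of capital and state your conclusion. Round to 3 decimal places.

dynamically inefficient; MPK ≈ 0.100

Break-even investment rate: n + δ = 0.025 + 0.095 = 0.12.
MPK = 0.36·k^(0.36−1) = 0.36·7.346^(-0.64) ≈ 0.1005.
MPK < 0.12, so the economy is dynamically inefficient (over-saving).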